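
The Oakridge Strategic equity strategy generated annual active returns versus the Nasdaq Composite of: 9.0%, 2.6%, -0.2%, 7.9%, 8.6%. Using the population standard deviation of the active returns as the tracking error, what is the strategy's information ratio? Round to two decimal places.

1.51

r̄ = (9 + 2.6 − 0.2 + 7.9 + 8.6) / 5 = 27.90 / 5 = 5.5800%
Population std dev = √[68.4880 / 5] = 3.7010%
IR = r̄ / tracking error = 5.5800 / 3.7010 = 1.5077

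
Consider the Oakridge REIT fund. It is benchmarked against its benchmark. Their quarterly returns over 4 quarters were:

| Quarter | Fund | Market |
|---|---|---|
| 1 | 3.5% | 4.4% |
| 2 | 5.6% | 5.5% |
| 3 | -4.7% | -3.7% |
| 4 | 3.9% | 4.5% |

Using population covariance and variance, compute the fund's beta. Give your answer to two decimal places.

1.07

r̄p = 2.0750%,  r̄m = 2.6750%
Cov = Σ(rp − r̄p)(rm − r̄m) / 4 = 14.7344
Var(rm) = Σ(rm − r̄m)² / 4 = 13.7319
β = Cov / Var = 14.7344 / 13.7319 = 1.0730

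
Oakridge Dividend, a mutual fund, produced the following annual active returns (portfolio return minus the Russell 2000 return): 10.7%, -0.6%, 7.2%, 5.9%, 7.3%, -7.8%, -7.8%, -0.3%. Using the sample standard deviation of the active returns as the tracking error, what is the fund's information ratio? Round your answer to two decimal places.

r̄ = (10.7 − 0.6 + 7.2 + 5.9 + 7.3 − 7.8 − 7.8 − 0.3) / 8 = 1.8250%
Sample std dev = √[349.9150 / 7] = 7.0702%
IR = r̄ / tracking error = 1.8250 / 7.0702 = 0.2581

0.26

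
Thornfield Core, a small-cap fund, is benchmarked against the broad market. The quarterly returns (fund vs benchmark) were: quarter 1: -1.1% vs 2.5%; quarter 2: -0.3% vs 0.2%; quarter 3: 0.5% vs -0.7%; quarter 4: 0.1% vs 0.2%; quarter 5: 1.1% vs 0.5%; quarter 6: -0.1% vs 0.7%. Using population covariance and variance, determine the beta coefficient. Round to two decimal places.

r̄p = 0.0333%,  r̄m = 0.5667%
Cov = Σ(rp − r̄p)(rm − r̄m) / 6 = -0.4622
Var(rm) = Σ(rm − r̄m)² / 6 = 0.9389
β = Cov / Var = -0.4622 / 0.9389 = -0.4923

-0.49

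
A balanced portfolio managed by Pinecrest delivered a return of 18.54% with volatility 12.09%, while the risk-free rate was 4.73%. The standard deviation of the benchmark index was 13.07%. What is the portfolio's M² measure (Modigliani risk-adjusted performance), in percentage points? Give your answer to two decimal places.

Sharpe = (Rp − Rf) / σp = (18.54% − 4.73%) / 12.09% = 1.1423
M² = Rf + Sharpe × σm = 4.73% + 1.1423 × 13.07% = 19.6599%

19.66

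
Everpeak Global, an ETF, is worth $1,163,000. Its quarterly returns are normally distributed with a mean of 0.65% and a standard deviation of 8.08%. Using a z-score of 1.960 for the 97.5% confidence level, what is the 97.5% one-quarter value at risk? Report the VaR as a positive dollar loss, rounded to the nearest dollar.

Return at the 97.5% tail: μ − z·σ = 0.65% − 1.960 × 8.08% = 0.65 − 15.8368 = -15.1868%
VaR = −(-15.1868%) × $1,163,000 = 15.1868% × $1,163,000 = $176,622

$176,622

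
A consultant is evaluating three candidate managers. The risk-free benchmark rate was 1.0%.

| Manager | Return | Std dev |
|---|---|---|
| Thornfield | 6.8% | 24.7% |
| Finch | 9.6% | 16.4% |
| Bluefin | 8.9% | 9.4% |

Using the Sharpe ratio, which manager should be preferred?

Bluefin

Thornfield: Sharpe ratio = (6.8% − 1.0%) / 24.7% = 0.235
Finch: Sharpe ratio = (9.6% − 1.0%) / 16.4% = 0.524
Bluefin: Sharpe ratio = (8.9% − 1.0%) / 9.4% = 0.840
Highest: Bluefin (0.840).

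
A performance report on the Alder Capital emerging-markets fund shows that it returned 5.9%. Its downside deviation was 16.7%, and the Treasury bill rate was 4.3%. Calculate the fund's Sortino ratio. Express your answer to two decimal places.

Sortino = (Rp − Rf) / σd = (5.9% − 4.3%) / 16.7% = 1.60% / 16.7% = 0.0958

0.10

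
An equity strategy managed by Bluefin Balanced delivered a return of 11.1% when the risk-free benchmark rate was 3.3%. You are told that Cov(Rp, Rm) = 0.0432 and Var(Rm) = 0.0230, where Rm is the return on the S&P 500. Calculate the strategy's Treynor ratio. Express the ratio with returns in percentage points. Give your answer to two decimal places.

β = Cov / Var = 0.0432 / 0.0230 = 1.8783
Treynor = (Rp − Rf) / β = (11.1% − 3.3%) / 1.8783 = 7.80 / 1.8783 = 4.1527

4.15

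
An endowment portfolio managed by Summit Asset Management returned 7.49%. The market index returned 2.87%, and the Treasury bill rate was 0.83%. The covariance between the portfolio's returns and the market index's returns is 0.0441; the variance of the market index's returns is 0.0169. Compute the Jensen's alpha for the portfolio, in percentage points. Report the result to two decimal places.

β = Cov / Var = 0.0441 / 0.0169 = 2.6095
E[R] = Rf + β(Rm − Rf) = 0.83% + 2.6095 × (2.87% − 0.83%) = 6.1534%
α = Rp − E[R] = 7.49% − 6.1534% = 1.3366

1.34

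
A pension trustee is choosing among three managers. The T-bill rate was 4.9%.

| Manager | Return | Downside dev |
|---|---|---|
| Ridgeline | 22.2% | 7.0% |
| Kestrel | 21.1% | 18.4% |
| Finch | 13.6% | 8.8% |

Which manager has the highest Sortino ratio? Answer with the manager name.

Ridgeline: Sortino ratio = (22.2% − 4.9%) / 7.0% = 2.471
Kestrel: Sortino ratio = (21.1% − 4.9%) / 18.4% = 0.880
Finch: Sortino ratio = (13.6% − 4.9%) / 8.8% = 0.989
Highest: Ridgeline (2.471).

Ridgeline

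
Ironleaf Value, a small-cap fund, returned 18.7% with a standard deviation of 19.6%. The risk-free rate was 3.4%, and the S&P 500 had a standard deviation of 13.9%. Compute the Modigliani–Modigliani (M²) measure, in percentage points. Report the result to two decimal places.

14.25

Sharpe = (Rp − Rf) / σp = (18.7% − 3.4%) / 19.6% = 0.7806
M² = Rf + Sharpe × σm = 3.4% + 0.7806 × 13.9% = 14.2503%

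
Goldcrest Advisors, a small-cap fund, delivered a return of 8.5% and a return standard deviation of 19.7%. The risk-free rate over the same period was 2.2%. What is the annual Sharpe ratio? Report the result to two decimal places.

0.32

Sharpe = (Rp − Rf) / σp = (8.5% − 2.2%) / 19.7% = 6.30% / 19.7% = 0.3198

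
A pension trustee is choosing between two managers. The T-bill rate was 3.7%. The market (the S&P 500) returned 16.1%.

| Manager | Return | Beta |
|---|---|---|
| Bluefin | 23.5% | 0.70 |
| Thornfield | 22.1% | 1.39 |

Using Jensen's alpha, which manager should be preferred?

Bluefin: α = 23.5% − [3.7% + 0.70 × (16.1% − 3.7%)] = 11.120
Thornfield: α = 22.1% − [3.7% + 1.39 × (16.1% − 3.7%)] = 1.164
Highest: Bluefin (11.120).

Bluefin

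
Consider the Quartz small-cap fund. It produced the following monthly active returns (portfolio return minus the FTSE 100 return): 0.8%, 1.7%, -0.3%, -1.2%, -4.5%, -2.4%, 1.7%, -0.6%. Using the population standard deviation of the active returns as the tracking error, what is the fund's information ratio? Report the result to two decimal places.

r̄ = (0.8 + 1.7 − 0.3 − 1.2 − 4.5 − 2.4 + 1.7 − 0.6) / 8 = -4.80 / 8 = -0.6000%
Σ(r − r̄)² = 31.4400; population σ = √(31.4400/8) = 1.9824%
IR = r̄ / tracking error = -0.6000 / 1.9824 = -0.3027

-0.30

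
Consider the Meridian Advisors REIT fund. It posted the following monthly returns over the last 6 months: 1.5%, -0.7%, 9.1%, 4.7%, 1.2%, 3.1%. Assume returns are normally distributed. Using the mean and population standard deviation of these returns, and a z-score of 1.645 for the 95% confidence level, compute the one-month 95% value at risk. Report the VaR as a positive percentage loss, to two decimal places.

μ = (1.5 − 0.7 + 9.1 + 4.7 + 1.2 + 3.1) / 6 = 18.90 / 6 = 3.1500%
Σ(r − μ)² = (1.5 − 3.1500)² + (-0.7 − 3.1500)² + (9.1 − 3.1500)² + … = 59.1550
σ = √[59.1550 / 6] = 3.1399%
VaR = −(μ − z·σ) = −(3.1500 − 1.645 × 3.1399) = −(-2.0151) = 2.0151%

2.02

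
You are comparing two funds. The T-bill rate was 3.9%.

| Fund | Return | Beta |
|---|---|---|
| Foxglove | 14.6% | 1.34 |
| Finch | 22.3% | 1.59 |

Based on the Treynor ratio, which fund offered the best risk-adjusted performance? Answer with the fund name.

Finch

Foxglove: Treynor = (14.6% − 3.9%) / 1.34 = 7.985
Finch: Treynor = (22.3% − 3.9%) / 1.59 = 11.572
Highest: Finch (11.572).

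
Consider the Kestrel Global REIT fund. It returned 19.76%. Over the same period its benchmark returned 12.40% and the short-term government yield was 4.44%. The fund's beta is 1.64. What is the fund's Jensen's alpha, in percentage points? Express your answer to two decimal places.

2.27

CAPM expected return = Rf + β(Rm − Rf) = 4.44% + 1.64 × (12.40% − 4.44%) = 4.44 + 1.64 × 7.96 = 17.4944%
Jensen's α = Rp − E[R] = 19.76% − 17.4944% = 2.2656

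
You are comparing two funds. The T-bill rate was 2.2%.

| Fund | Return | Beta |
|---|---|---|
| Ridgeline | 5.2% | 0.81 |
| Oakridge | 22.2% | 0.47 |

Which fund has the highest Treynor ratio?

Ridgeline: Treynor = (5.2% − 2.2%) / 0.81 = 3.704
Oakridge: Treynor = (22.2% − 2.2%) / 0.47 = 42.553
Highest: Oakridge (42.553).

Oakridge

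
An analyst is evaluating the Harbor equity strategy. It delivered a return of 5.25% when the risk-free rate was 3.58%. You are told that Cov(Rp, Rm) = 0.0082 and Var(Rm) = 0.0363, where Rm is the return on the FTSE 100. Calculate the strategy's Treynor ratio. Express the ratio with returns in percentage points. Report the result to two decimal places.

β = Cov / Var = 0.0082 / 0.0363 = 0.2259
Treynor = (Rp − Rf) / β = (5.25% − 3.58%) / 0.2259 = 1.67 / 0.2259 = 7.3927

7.39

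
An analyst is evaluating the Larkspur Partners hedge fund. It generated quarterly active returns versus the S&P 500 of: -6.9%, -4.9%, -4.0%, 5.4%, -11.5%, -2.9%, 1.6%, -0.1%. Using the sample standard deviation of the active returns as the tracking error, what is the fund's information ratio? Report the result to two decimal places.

r̄ = (-6.9 − 4.9 − 4 + 5.4 − 11.5 − 2.9 + 1.6 − 0.1) / 8 = -23.30 / 8 = -2.9125%
Sample std dev = √[192.1488 / 7] = 5.2393%
IR = r̄ / tracking error = -2.9125 / 5.2393 = -0.5559

-0.56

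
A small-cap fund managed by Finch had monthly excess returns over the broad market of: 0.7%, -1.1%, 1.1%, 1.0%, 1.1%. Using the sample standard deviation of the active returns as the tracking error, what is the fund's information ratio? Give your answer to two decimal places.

Mean return r̄ = 2.80 / 5 = 0.5600%
Σ(r − r̄)² = 3.5520; sample σ = √(3.5520/4) = 0.9423%
IR = r̄ / tracking error = 0.5600 / 0.9423 = 0.5943

0.59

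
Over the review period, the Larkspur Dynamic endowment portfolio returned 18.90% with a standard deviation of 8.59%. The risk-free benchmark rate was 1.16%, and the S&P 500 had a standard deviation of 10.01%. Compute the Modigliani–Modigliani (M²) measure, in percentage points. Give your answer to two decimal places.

Sharpe = (Rp − Rf) / σp = (18.90% − 1.16%) / 8.59% = 2.0652
M² = Rf + Sharpe × σm = 1.16% + 2.0652 × 10.01% = 21.8327%

21.83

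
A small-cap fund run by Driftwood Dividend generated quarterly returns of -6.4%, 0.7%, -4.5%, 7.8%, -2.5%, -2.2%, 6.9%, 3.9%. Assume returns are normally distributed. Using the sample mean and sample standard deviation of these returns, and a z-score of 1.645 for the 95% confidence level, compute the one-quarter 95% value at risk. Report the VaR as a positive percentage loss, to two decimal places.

Mean return μ = 3.70 / 8 = 0.4625%
Sample σ = √[Σ(r − μ)² / 7] = √[194.7388 / 7] = √27.8198 = 5.2744%
VaR = −(μ − z·σ) = −(0.4625 − 1.645 × 5.2744) = −(-8.2139) = 8.2139%

8.21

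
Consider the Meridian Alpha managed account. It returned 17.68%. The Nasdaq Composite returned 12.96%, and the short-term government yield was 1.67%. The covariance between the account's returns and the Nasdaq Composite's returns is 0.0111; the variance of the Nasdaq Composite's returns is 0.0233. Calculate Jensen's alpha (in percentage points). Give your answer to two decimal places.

10.63

β = Cov / Var = 0.0111 / 0.0233 = 0.4764
E[R] = Rf + β(Rm − Rf) = 1.67% + 0.4764 × (12.96% − 1.67%) = 7.0486%
α = Rp − E[R] = 17.68% − 7.0486% = 10.6314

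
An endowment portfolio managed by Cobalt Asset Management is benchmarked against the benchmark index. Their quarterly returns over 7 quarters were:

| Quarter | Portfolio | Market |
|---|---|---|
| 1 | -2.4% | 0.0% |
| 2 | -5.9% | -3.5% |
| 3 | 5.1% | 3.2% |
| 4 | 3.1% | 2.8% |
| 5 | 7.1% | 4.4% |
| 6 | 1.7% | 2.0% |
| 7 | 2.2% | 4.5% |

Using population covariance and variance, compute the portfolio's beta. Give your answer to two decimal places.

r̄p = 1.5571%,  r̄m = 1.9143%
Cov = Σ(rp − r̄p)(rm − r̄m) / 7 = 9.9035
Var(rm) = Σ(rm − r̄m)² / 7 = 6.8984
β = Cov / Var = 9.9035 / 6.8984 = 1.4356

1.44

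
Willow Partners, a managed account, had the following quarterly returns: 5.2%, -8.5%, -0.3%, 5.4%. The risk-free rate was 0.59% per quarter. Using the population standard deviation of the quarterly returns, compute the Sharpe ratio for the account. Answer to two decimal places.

-0.02

Mean return r̄ = 1.80 / 4 = 0.4500%
Population σ = √[Σ(r − r̄)² / 4] = √[127.7300 / 4] = √31.9325 = 5.6509%
Sharpe = (r̄ − rf) / σ = (0.4500 − 0.59) / 5.6509 = -0.1400 / 5.6509 = -0.0248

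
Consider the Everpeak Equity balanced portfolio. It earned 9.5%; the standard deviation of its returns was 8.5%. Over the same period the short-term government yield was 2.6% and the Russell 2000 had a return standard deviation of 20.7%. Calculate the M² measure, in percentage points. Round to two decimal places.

Sharpe = (Rp − Rf) / σp = (9.5% − 2.6%) / 8.5% = 0.8118
M² = Rf + Sharpe × σm = 2.6% + 0.8118 × 20.7% = 19.4043%

19.40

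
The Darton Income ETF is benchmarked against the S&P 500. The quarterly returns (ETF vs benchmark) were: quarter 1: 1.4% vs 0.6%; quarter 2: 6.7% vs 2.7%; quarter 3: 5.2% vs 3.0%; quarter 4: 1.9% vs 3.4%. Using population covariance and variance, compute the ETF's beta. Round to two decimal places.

0.88

r̄p = 3.8000%,  r̄m = 2.4250%
Cov = Σ(rp − r̄p)(rm − r̄m) / 4 = 1.0325
Var(rm) = Σ(rm − r̄m)² / 4 = 1.1719
β = Cov / Var = 1.0325 / 1.1719 = 0.8810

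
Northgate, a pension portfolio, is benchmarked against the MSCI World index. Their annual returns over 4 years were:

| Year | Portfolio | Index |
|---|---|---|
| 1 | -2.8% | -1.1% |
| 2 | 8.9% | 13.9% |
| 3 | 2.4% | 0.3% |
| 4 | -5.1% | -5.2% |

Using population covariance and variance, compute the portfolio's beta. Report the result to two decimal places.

0.72

r̄p = 0.8500%,  r̄m = 1.9750%
Cov = Σ(rp − r̄p)(rm − r̄m) / 4 = 36.8288
Var(rm) = Σ(rm − r̄m)² / 4 = 51.4869
β = Cov / Var = 36.8288 / 51.4869 = 0.7153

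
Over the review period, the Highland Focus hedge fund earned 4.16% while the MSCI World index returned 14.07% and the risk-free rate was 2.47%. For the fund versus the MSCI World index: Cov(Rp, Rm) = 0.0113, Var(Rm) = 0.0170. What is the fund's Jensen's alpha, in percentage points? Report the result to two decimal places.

-6.02

β = Cov / Var = 0.0113 / 0.0170 = 0.6647
E[R] = Rf + β(Rm − Rf) = 2.47% + 0.6647 × (14.07% − 2.47%) = 10.1805%
α = Rp − E[R] = 4.16% − 10.1805% = -6.0205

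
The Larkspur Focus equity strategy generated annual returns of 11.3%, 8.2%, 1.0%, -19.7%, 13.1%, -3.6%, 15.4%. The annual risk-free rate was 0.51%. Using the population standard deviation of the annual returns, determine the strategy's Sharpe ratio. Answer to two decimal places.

r̄ = (11.3 + 8.2 + 1 − 19.7 + 13.1 − 3.6 + 15.4) / 7 = 3.6714%
Population std dev = √[911.3943 / 7] = 11.4105%
Sharpe = (r̄ − rf) / σ = (3.6714 − 0.51) / 11.4105 = 3.1614 / 11.4105 = 0.2771

0.28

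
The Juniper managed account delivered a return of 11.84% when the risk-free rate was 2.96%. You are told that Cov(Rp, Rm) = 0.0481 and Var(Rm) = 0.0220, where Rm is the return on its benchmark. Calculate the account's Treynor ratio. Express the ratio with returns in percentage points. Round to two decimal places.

β = Cov / Var = 0.0481 / 0.0220 = 2.1864
Treynor = (Rp − Rf) / β = (11.84% − 2.96%) / 2.1864 = 8.88 / 2.1864 = 4.0615

4.06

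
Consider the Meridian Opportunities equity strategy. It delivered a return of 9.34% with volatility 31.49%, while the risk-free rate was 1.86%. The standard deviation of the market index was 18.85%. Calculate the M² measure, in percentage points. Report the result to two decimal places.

Sharpe = (Rp − Rf) / σp = (9.34% − 1.86%) / 31.49% = 0.2375
M² = Rf + Sharpe × σm = 1.86% + 0.2375 × 18.85% = 6.3369%

6.34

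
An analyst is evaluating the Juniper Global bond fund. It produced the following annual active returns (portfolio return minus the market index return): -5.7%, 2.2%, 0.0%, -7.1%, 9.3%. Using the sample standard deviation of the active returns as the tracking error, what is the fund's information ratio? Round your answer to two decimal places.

μ = (-5.7 + 2.2 + 0 − 7.1 + 9.3) / 5 = -1.30 / 5 = -0.2600%
Σ(r − μ)² = (-5.7 − (-0.2600))² + (2.2 − (-0.2600))² + … = 173.8920
sample σ = √(173.8920 / 4) = √43.4730 = 6.5934%
IR = μ / tracking error = -0.2600 / 6.5934 = -0.0394

-0.04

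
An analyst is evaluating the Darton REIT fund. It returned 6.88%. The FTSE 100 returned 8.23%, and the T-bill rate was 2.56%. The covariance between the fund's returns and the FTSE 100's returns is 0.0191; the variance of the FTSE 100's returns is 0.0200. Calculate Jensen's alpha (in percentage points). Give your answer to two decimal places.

-1.09

β = Cov / Var = 0.0191 / 0.0200 = 0.9550
E[R] = Rf + β(Rm − Rf) = 2.56% + 0.9550 × (8.23% − 2.56%) = 7.9749%
α = Rp − E[R] = 6.88% − 7.9749% = -1.0949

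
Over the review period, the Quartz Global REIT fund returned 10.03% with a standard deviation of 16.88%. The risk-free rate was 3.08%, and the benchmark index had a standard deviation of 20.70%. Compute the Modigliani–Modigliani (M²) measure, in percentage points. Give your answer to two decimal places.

Sharpe = (Rp − Rf) / σp = (10.03% − 3.08%) / 16.88% = 0.4117
M² = Rf + Sharpe × σm = 3.08% + 0.4117 × 20.70% = 11.6022%

11.60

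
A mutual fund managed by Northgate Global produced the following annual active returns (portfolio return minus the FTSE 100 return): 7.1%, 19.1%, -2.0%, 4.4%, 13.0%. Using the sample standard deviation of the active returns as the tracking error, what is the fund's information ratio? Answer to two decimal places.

1.03

Mean return μ = 41.60 / 5 = 8.3200%
Σ(r − μ)² = (7.1 − 8.3200)² + (19.1 − 8.3200)² + … = 261.4680
sample σ = √(261.4680 / 4) = √65.3670 = 8.0850%
IR = μ / tracking error = 8.3200 / 8.0850 = 1.0291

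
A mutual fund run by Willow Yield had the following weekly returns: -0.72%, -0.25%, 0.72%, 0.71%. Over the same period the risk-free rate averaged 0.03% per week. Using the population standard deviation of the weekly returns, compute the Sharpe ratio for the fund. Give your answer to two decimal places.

0.14

Mean return μ = 0.460 / 4 = 0.1150%
Population σ = √[Σ(r − μ)² / 4] = √[1.5505 / 4] = √0.3876 = 0.6226%
Sharpe = (μ − rf) / σ = (0.1150 − 0.03) / 0.6226 = 0.0850 / 0.6226 = 0.1365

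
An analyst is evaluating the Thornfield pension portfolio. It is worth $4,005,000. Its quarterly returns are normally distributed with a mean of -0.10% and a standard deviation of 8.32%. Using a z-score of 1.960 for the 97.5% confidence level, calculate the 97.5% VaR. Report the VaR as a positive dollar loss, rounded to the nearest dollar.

Return at the 97.5% tail: μ − z·σ = -0.10% − 1.960 × 8.32% = -0.1 − 16.3072 = -16.4072%
VaR = −(-16.4072%) × $4,005,000 = 16.4072% × $4,005,000 = $657,108

$657,108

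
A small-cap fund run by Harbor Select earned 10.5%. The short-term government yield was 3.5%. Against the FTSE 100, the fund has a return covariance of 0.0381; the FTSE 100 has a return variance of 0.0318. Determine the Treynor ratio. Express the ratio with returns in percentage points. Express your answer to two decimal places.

5.84

β = Cov / Var = 0.0381 / 0.0318 = 1.1981
Treynor = (Rp − Rf) / β = (10.5% − 3.5%) / 1.1981 = 7.00 / 1.1981 = 5.8426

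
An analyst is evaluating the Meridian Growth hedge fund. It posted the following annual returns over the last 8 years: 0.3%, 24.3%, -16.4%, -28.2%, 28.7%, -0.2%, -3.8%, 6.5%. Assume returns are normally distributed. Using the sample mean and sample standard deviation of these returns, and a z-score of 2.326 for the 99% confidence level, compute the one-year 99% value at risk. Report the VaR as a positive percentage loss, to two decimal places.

r̄ = (0.3 + 24.3 − 16.4 − 28.2 + 28.7 − 0.2 − 3.8 + 6.5) / 8 = 1.4000%
Σ(r − r̄)² = (0.3 − 1.4000)² + (24.3 − 1.4000)² + … = 2519.5200
sample σ = √(2519.5200 / 7) = √359.9314 = 18.9719%
VaR = −(r̄ − z·σ) = −(1.4000 − 2.326 × 18.9719) = −(-42.7286) = 42.7286%

42.73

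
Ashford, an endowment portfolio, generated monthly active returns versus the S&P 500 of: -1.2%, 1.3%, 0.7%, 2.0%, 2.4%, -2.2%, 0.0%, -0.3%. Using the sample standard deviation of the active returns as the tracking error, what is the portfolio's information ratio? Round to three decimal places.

r̄ = (-1.2 + 1.3 + 0.7 + 2 + 2.4 − 2.2 + 0 − 0.3) / 8 = 0.3375%
Sample σ = √[Σ(r − r̄)² / 7] = √[17.3988 / 7] = √2.4855 = 1.5765%
IR = r̄ / tracking error = 0.3375 / 1.5765 = 0.2141

0.214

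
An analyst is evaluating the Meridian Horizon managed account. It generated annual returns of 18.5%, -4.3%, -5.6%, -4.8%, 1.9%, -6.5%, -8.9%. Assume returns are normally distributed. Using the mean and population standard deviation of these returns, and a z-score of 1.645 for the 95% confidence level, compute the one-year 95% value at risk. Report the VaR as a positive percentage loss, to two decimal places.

Mean return r̄ = -9.70 / 7 = -1.3857%
Σ(r − r̄)² = 526.7686; population σ = √(526.7686/7) = 8.6748%
VaR = −(r̄ − z·σ) = −(-1.3857 − 1.645 × 8.6748) = −(-15.6557) = 15.6557%

15.66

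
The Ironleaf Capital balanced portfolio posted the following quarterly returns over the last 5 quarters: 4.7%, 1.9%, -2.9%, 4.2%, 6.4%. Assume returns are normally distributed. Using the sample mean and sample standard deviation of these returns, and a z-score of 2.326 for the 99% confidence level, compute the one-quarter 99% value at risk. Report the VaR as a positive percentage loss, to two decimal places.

5.51

Mean return r̄ = 14.30 / 5 = 2.8600%
Sample σ = √[Σ(r − r̄)² / 4] = √[51.8120 / 4] = √12.9530 = 3.5990%
VaR = −(r̄ − z·σ) = −(2.8600 − 2.326 × 3.5990) = −(-5.5113) = 5.5113%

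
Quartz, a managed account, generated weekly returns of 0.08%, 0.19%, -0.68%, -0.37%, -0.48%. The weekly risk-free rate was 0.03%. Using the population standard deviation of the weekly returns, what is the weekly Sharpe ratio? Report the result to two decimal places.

Mean return μ = -1.260 / 5 = -0.2520%
Population σ = √[Σ(r − μ)² / 5] = √[0.5547 / 5] = √0.1109 = 0.3330%
Sharpe = (μ − rf) / σ = (-0.2520 − 0.03) / 0.3330 = -0.2820 / 0.3330 = -0.8468

-0.85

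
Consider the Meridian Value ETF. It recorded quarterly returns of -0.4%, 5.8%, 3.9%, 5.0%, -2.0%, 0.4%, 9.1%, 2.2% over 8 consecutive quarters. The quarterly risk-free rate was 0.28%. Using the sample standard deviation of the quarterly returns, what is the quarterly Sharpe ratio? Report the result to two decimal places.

μ = (-0.4 + 5.8 + 3.9 + 5 − 2 + 0.4 + 9.1 + 2.2) / 8 = 3.0000%
Sample std dev = √[93.8200 / 7] = 3.6610%
Sharpe = (μ − rf) / σ = (3.0000 − 0.28) / 3.6610 = 2.7200 / 3.6610 = 0.7430

0.74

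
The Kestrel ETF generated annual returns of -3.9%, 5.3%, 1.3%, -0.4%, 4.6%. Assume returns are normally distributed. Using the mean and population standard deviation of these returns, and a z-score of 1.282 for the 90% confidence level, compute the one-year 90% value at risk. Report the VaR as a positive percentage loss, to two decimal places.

r̄ = (-3.9 + 5.3 + 1.3 − 0.4 + 4.6) / 5 = 6.90 / 5 = 1.3800%
Σ(r − r̄)² = 56.7880; population σ = √(56.7880/5) = 3.3701%
VaR = −(r̄ − z·σ) = −(1.3800 − 1.282 × 3.3701) = −(-2.9405) = 2.9405%

2.94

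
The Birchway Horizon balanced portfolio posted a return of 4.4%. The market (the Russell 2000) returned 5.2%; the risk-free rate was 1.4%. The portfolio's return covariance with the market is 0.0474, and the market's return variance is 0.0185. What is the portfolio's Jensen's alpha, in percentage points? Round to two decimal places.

-6.74

β = Cov / Var = 0.0474 / 0.0185 = 2.5622
E[R] = Rf + β(Rm − Rf) = 1.4% + 2.5622 × (5.2% − 1.4%) = 11.1364%
α = Rp − E[R] = 4.4% − 11.1364% = -6.7364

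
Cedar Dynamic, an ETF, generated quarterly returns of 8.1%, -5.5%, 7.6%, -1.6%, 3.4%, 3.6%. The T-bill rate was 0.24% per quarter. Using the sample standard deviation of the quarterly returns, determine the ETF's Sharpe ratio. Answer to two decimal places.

r̄ = (8.1 − 5.5 + 7.6 − 1.6 + 3.4 + 3.6) / 6 = 15.60 / 6 = 2.6000%
Sample std dev = √[140.1400 / 5] = 5.2941%
Sharpe = (r̄ − rf) / σ = (2.6000 − 0.24) / 5.2941 = 2.3600 / 5.2941 = 0.4458

0.45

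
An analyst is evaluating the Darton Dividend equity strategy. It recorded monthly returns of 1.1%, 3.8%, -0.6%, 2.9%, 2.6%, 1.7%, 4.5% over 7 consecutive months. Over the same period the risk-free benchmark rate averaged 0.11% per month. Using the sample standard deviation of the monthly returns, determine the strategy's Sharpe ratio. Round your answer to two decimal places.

1.27

r̄ = (1.1 + 3.8 − 0.6 + 2.9 + 2.6 + 1.7 + 4.5) / 7 = 2.2857%
Σ(r − r̄)² = (1.1 − 2.2857)² + (3.8 − 2.2857)² + (-0.6 − 2.2857)² + … = 17.7486
σ = √[17.7486 / 6] = 1.7199%
Sharpe = (r̄ − rf) / σ = (2.2857 − 0.11) / 1.7199 = 2.1757 / 1.7199 = 1.2650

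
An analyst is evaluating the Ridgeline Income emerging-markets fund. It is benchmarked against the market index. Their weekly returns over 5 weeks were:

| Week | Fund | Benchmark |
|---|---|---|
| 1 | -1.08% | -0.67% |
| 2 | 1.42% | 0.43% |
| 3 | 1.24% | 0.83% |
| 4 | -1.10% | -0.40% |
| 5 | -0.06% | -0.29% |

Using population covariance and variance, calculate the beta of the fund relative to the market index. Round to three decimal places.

1.808

r̄p = 0.0840%,  r̄m = -0.0200%
Cov = Σ(rp − r̄p)(rm − r̄m) / 5 = 0.5658
Var(rm) = Σ(rm − r̄m)² / 5 = 0.3130
β = Cov / Var = 0.5658 / 0.3130 = 1.8077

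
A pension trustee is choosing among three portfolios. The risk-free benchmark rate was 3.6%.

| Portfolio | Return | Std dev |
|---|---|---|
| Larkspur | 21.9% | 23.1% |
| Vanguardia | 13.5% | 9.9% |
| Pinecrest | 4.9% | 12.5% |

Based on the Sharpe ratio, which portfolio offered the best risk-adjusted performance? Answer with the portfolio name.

Vanguardia

Larkspur: Sharpe ratio = (21.9% − 3.6%) / 23.1% = 0.792
Vanguardia: Sharpe ratio = (13.5% − 3.6%) / 9.9% = 1.000
Pinecrest: Sharpe ratio = (4.9% − 3.6%) / 12.5% = 0.104
Highest: Vanguardia (1.000).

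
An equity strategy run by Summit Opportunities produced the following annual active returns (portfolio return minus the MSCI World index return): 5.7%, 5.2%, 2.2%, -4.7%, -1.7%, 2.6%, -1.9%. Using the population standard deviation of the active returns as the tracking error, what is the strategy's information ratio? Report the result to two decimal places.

Mean return r̄ = 7.40 / 7 = 1.0571%
Σ(r − r̄)² = (5.7 − 1.0571)² + (5.2 − 1.0571)² + (2.2 − 1.0571)² + … = 91.8971
σ = √[91.8971 / 7] = 3.6233%
IR = r̄ / tracking error = 1.0571 / 3.6233 = 0.2918

0.29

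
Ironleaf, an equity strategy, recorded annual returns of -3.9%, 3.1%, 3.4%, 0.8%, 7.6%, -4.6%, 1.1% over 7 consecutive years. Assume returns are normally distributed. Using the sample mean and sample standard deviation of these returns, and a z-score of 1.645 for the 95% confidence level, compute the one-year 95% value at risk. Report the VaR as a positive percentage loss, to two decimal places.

5.94

r̄ = (-3.9 + 3.1 + 3.4 + 0.8 + 7.6 − 4.6 + 1.1) / 7 = 1.0714%
Σ(r − r̄)² = 109.1143; sample σ = √(109.1143/6) = 4.2645%
VaR = −(r̄ − z·σ) = −(1.0714 − 1.645 × 4.2645) = −(-5.9437) = 5.9437%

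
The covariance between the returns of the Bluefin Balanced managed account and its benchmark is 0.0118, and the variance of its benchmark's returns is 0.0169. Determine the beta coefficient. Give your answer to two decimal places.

β = Cov(Rp, Rm) / Var(Rm) = 0.0118 / 0.0169 = 0.6982

0.70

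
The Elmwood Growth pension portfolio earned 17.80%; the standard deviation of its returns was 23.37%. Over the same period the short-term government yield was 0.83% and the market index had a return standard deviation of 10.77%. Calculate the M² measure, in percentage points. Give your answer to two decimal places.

Sharpe = (Rp − Rf) / σp = (17.80% − 0.83%) / 23.37% = 0.7261
M² = Rf + Sharpe × σm = 0.83% + 0.7261 × 10.77% = 8.6501%

8.65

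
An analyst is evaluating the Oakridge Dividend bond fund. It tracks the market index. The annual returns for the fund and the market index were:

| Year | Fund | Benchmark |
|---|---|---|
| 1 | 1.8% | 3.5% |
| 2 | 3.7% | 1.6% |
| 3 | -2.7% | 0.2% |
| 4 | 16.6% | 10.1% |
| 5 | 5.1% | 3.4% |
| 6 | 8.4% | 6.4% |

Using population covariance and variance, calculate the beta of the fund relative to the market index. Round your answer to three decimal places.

1.767

r̄p = 5.4833%,  r̄m = 4.2000%
Cov = Σ(rp − r̄p)(rm − r̄m) / 6 = 18.7100
Var(rm) = Σ(rm − r̄m)² / 6 = 10.5900
β = Cov / Var = 18.7100 / 10.5900 = 1.7668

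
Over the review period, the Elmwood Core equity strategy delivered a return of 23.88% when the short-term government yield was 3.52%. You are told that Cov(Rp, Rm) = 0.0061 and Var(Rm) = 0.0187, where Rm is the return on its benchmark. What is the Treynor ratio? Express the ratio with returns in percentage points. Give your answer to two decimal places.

62.42

β = Cov / Var = 0.0061 / 0.0187 = 0.3262
Treynor = (Rp − Rf) / β = (23.88% − 3.52%) / 0.3262 = 20.36 / 0.3262 = 62.4157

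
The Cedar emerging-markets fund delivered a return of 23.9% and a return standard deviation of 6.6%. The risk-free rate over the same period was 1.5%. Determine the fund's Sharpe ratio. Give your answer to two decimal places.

Sharpe = (Rp − Rf) / σp = (23.9% − 1.5%) / 6.6% = 22.40% / 6.6% = 3.3939

3.39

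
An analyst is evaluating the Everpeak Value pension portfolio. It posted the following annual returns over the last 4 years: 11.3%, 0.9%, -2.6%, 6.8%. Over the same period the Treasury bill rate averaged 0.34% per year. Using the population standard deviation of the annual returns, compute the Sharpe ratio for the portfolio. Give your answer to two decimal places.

0.70

μ = (11.3 + 0.9 − 2.6 + 6.8) / 4 = 4.1000%
Population σ = √[Σ(r − μ)² / 4] = √[114.2600 / 4] = √28.5650 = 5.3446%
Sharpe = (μ − rf) / σ = (4.1000 − 0.34) / 5.3446 = 3.7600 / 5.3446 = 0.7035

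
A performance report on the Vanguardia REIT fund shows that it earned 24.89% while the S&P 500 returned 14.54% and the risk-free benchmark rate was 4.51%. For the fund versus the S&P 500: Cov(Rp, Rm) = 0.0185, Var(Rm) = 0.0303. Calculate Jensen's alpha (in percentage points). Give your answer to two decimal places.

14.26

β = Cov / Var = 0.0185 / 0.0303 = 0.6106
E[R] = Rf + β(Rm − Rf) = 4.51% + 0.6106 × (14.54% − 4.51%) = 10.6343%
α = Rp − E[R] = 24.89% − 10.6343% = 14.2557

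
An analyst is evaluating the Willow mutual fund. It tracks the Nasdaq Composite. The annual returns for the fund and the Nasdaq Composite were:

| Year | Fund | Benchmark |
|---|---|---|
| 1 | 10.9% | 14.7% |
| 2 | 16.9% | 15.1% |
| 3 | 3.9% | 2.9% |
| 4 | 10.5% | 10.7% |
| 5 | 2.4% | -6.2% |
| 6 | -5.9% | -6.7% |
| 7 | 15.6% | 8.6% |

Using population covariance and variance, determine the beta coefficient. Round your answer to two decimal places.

r̄p = 7.7571%,  r̄m = 5.5857%
Cov = Σ(rp − r̄p)(rm − r̄m) / 7 = 56.3694
Var(rm) = Σ(rm − r̄m)² / 7 = 72.2698
β = Cov / Var = 56.3694 / 72.2698 = 0.7800

0.78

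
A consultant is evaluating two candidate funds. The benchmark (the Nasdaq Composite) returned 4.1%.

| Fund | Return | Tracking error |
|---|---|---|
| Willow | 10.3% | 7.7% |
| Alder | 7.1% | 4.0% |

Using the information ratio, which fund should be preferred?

Willow: IR = (10.3% − 4.1%) / 7.7% = 0.805
Alder: IR = (7.1% − 4.1%) / 4.0% = 0.750
Highest: Willow (0.805).

Willow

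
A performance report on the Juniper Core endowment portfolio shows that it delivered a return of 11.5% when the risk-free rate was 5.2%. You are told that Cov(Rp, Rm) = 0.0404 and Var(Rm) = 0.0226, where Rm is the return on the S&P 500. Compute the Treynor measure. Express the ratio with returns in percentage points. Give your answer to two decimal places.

3.52

β = Cov / Var = 0.0404 / 0.0226 = 1.7876
Treynor = (Rp − Rf) / β = (11.5% − 5.2%) / 1.7876 = 6.30 / 1.7876 = 3.5243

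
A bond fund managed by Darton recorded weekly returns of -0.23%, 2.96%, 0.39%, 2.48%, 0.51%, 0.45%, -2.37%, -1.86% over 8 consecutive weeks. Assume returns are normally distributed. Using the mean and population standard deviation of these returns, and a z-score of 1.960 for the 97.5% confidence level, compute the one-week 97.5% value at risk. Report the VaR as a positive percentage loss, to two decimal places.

r̄ = (-0.23 + 2.96 + 0.39 + 2.48 + 0.51 + 0.45 − 2.37 − 1.86) / 8 = 2.330 / 8 = 0.2913%
Population σ = √[Σ(r − r̄)² / 8] = √[23.9775 / 8] = √2.9972 = 1.7312%
VaR = −(r̄ − z·σ) = −(0.2913 − 1.960 × 1.7312) = −(-3.1019) = 3.1019%

3.10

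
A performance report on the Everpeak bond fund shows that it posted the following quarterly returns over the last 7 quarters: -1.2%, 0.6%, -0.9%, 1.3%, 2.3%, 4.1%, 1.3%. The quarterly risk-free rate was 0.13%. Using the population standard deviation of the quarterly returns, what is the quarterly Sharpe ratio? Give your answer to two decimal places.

Mean return μ = 7.50 / 7 = 1.0714%
Population σ = √[Σ(r − μ)² / 7] = √[20.0543 / 7] = √2.8649 = 1.6926%
Sharpe = (μ − rf) / σ = (1.0714 − 0.13) / 1.6926 = 0.9414 / 1.6926 = 0.5562

0.56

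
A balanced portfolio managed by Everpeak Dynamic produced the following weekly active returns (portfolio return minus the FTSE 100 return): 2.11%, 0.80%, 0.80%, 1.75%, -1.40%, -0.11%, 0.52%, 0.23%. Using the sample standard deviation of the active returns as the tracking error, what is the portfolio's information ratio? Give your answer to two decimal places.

0.54

μ = (2.11 + 0.8 + 0.8 + 1.75 − 1.4 − 0.11 + 0.52 + 0.23) / 8 = 0.5875%
Σ(r − μ)² = 8.3288; sample σ = √(8.3288/7) = 1.0908%
IR = μ / tracking error = 0.5875 / 1.0908 = 0.5386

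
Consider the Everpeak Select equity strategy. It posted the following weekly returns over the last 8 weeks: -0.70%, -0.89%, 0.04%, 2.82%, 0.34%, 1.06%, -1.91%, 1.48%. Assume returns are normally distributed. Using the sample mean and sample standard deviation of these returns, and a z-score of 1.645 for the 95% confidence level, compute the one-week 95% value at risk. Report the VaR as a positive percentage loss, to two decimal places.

Mean return r̄ = 2.240 / 8 = 0.2800%
Σ(r − r̄)² = (-0.7 − 0.2800)² + (-0.89 − 0.2800)² + (0.04 − 0.2800)² + … = 15.6866
σ = √[15.6866 / 7] = 1.4970%
VaR = −(r̄ − z·σ) = −(0.2800 − 1.645 × 1.4970) = −(-2.1826) = 2.1826%

2.18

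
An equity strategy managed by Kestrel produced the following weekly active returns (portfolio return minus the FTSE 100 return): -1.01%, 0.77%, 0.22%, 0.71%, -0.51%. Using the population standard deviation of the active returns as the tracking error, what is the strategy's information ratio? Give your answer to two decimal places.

0.05

r̄ = (-1.01 + 0.77 + 0.22 + 0.71 − 0.51) / 5 = 0.180 / 5 = 0.0360%
Σ(r − r̄)² = 2.4191; population σ = √(2.4191/5) = 0.6956%
IR = r̄ / tracking error = 0.0360 / 0.6956 = 0.0518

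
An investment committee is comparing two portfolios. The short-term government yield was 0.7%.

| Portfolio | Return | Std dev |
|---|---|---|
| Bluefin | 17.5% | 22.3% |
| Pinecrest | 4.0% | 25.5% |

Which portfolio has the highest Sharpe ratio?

Bluefin

Bluefin: Sharpe ratio = (17.5% − 0.7%) / 22.3% = 0.753
Pinecrest: Sharpe ratio = (4.0% − 0.7%) / 25.5% = 0.129
Highest: Bluefin (0.753).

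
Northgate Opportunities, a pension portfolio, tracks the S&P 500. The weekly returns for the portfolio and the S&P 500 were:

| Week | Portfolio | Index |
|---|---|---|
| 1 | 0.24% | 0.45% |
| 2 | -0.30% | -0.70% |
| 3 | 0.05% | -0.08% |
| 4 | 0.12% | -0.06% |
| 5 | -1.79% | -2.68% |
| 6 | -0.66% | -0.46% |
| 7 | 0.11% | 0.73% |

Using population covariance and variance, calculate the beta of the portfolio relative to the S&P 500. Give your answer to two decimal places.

r̄p = -0.3186%,  r̄m = -0.4000%
Cov = Σ(rp − r̄p)(rm − r̄m) / 7 = 0.6566
Var(rm) = Σ(rm − r̄m)² / 7 = 1.0728
β = Cov / Var = 0.6566 / 1.0728 = 0.6120

0.61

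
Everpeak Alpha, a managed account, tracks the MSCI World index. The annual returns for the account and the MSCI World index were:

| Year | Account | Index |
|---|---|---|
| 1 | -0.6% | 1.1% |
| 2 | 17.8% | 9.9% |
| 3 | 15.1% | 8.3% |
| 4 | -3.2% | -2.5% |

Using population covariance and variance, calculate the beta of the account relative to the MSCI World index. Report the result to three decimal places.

1.798

r̄p = 7.2750%,  r̄m = 4.2000%
Cov = Σ(rp − r̄p)(rm − r̄m) / 4 = 46.6675
Var(rm) = Σ(rm − r̄m)² / 4 = 25.9500
β = Cov / Var = 46.6675 / 25.9500 = 1.7984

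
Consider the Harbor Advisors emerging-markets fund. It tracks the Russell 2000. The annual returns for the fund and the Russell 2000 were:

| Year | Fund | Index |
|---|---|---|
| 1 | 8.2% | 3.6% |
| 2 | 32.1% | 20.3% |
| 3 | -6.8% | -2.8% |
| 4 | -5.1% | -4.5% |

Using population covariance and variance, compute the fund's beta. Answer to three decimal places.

r̄p = 7.1000%,  r̄m = 4.1500%
Cov = Σ(rp − r̄p)(rm − r̄m) / 4 = 151.3200
Var(rm) = Σ(rm − r̄m)² / 4 = 96.0625
β = Cov / Var = 151.3200 / 96.0625 = 1.5752

1.575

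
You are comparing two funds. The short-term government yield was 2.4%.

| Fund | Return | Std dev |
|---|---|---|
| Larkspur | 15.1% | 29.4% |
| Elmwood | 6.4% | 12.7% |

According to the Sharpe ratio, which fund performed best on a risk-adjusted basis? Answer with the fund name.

Larkspur: Sharpe ratio = (15.1% − 2.4%) / 29.4% = 0.432
Elmwood: Sharpe ratio = (6.4% − 2.4%) / 12.7% = 0.315
Highest: Larkspur (0.432).

Larkspur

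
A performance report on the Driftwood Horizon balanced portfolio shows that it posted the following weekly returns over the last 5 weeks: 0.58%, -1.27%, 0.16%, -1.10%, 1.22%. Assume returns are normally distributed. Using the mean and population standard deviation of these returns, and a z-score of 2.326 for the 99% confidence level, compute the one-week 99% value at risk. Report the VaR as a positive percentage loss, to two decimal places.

r̄ = (0.58 − 1.27 + 0.16 − 1.1 + 1.22) / 5 = -0.0820%
Population σ = √[Σ(r − r̄)² / 5] = √[4.6397 / 5] = √0.9279 = 0.9633%
VaR = −(r̄ − z·σ) = −(-0.0820 − 2.326 × 0.9633) = −(-2.3226) = 2.3226%

2.32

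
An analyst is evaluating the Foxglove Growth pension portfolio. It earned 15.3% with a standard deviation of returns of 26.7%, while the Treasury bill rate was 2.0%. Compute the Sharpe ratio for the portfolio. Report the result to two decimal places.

Sharpe = (Rp − Rf) / σp = (15.3% − 2.0%) / 26.7% = 13.30% / 26.7% = 0.4981

0.50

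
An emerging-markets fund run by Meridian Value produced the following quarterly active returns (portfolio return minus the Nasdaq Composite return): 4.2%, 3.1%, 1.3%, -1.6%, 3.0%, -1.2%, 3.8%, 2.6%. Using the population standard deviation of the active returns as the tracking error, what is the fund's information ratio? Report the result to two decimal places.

0.92

μ = (4.2 + 3.1 + 1.3 − 1.6 + 3 − 1.2 + 3.8 + 2.6) / 8 = 1.9000%
Σ(r − μ)² = (4.2 − 1.9000)² + (3.1 − 1.9000)² + … = 34.2600
σ = √[34.2600 / 8] = 2.0694%
IR = μ / tracking error = 1.9000 / 2.0694 = 0.9181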